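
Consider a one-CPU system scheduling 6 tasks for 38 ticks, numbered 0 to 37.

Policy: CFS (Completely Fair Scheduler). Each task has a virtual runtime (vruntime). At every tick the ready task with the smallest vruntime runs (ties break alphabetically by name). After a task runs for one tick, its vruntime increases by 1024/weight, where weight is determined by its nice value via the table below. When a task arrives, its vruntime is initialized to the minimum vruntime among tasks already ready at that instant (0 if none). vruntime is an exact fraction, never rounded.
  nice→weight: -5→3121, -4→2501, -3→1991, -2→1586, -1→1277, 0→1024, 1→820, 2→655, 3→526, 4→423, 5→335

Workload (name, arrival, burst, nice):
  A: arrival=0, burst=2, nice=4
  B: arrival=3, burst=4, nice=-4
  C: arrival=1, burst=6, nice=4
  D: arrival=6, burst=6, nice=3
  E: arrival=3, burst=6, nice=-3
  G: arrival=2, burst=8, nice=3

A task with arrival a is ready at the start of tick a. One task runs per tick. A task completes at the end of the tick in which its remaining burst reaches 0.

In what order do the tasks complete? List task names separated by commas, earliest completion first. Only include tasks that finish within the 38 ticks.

completion order = A, B, E, D, C, G

t=0: vr[A=0] → run A
t=1: vr[A=1024/423 C=1024/423] → run A
t=2: vr[C=1024/423 G=1024/423] → run C
t=3: vr[B=1024/423 C=2048/423 E=1024/423 G=1024/423] → run B
t=4: vr[B=2994176/1057923 C=2048/423 E=1024/423 G=1024/423] → run E
t=5: vr[B=2994176/1057923 C=2048/423 E=2471936/842193 G=1024/423] → run G
t=6: vr[B=2994176/1057923 C=2048/423 D=2994176/1057923 E=2471936/842193 G=485888/111249] → run B
t=7: vr[B=3427328/1057923 C=2048/423 D=2994176/1057923 E=2471936/842193 G=485888/111249] → run D
t=8: vr[B=3427328/1057923 C=2048/423 D=1329124864/278233749 E=2471936/842193 G=485888/111249] → run E
t=9: vr[B=3427328/1057923 C=2048/423 D=1329124864/278233749 E=2905088/842193 G=485888/111249] → run B
t=10: vr[B=3860480/1057923 C=2048/423 D=1329124864/278233749 E=2905088/842193 G=485888/111249] → run E
t=11: vr[B=3860480/1057923 C=2048/423 D=1329124864/278233749 E=3338240/842193 G=485888/111249] → run B
t=12: vr[C=2048/423 D=1329124864/278233749 E=3338240/842193 G=485888/111249] → run E
t=13: vr[C=2048/423 D=1329124864/278233749 E=3771392/842193 G=485888/111249] → run G
t=14: vr[C=2048/423 D=1329124864/278233749 E=3771392/842193 G=702464/111249] → run E
t=15: vr[C=2048/423 D=1329124864/278233749 E=4204544/842193 G=702464/111249] → run D
t=16: vr[C=2048/423 D=1870781440/278233749 E=4204544/842193 G=702464/111249] → run C
t=17: vr[C=1024/141 D=1870781440/278233749 E=4204544/842193 G=702464/111249] → run E
t=18: vr[C=1024/141 D=1870781440/278233749 G=702464/111249] → run G
t=19: vr[C=1024/141 D=1870781440/278233749 G=919040/111249] → run D
t=20: vr[C=1024/141 D=2412438016/278233749 G=919040/111249] → run C
t=21: vr[C=4096/423 D=2412438016/278233749 G=919040/111249] → run G
t=22: vr[C=4096/423 D=2412438016/278233749 G=1135616/111249] → run D
t=23: vr[C=4096/423 D=2954094592/278233749 G=1135616/111249] → run C
t=24: vr[C=5120/423 D=2954094592/278233749 G=1135616/111249] → run G
t=25: vr[C=5120/423 D=2954094592/278233749 G=1352192/111249] → run D
t=26: vr[C=5120/423 D=3495751168/278233749 G=1352192/111249] → run C
t=27: vr[C=2048/141 D=3495751168/278233749 G=1352192/111249] → run G
t=28: vr[C=2048/141 D=3495751168/278233749 G=1568768/111249] → run D
t=29: vr[C=2048/141 G=1568768/111249] → run G
t=30: vr[C=2048/141 G=1785344/111249] → run C
t=31: vr[G=1785344/111249] → run G
t=32: (idle)
t=33: (idle)
t=34: (idle)
t=35: (idle)
t=36: (idle)
t=37: (idle)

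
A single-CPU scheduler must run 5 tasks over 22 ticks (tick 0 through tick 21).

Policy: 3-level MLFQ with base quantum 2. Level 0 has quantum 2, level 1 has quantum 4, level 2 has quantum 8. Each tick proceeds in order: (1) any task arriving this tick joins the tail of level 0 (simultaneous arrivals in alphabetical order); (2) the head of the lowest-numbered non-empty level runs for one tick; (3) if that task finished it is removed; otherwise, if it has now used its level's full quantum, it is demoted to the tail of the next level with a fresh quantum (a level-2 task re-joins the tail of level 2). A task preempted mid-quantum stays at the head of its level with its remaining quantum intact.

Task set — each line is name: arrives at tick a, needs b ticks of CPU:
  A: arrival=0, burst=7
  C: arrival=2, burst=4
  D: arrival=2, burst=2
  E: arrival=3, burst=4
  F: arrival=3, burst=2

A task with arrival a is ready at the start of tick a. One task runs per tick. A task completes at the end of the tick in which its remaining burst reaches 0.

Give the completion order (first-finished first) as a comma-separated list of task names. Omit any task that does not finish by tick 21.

completion order = D, F, C, E, A

t=0: L0/L1/L2 = A/-/- → run A
t=1: L0/L1/L2 = A/-/- → run A
t=2: L0/L1/L2 = CD/A/- → run C
t=3: L0/L1/L2 = CDEF/A/- → run C
t=4: L0/L1/L2 = DEF/AC/- → run D
t=5: L0/L1/L2 = DEF/AC/- → run D
t=6: L0/L1/L2 = EF/AC/- → run E
t=7: L0/L1/L2 = EF/AC/- → run E
t=8: L0/L1/L2 = F/ACE/- → run F
t=9: L0/L1/L2 = F/ACE/- → run F
t=10: L0/L1/L2 = -/ACE/- → run A
t=11: L0/L1/L2 = -/ACE/- → run A
t=12: L0/L1/L2 = -/ACE/- → run A
t=13: L0/L1/L2 = -/ACE/- → run A
t=14: L0/L1/L2 = -/CE/A → run C
t=15: L0/L1/L2 = -/CE/A → run C
t=16: L0/L1/L2 = -/E/A → run E
t=17: L0/L1/L2 = -/E/A → run E
t=18: L0/L1/L2 = -/-/A → run A
t=19: (idle)
t=20: (idle)
t=21: (idle)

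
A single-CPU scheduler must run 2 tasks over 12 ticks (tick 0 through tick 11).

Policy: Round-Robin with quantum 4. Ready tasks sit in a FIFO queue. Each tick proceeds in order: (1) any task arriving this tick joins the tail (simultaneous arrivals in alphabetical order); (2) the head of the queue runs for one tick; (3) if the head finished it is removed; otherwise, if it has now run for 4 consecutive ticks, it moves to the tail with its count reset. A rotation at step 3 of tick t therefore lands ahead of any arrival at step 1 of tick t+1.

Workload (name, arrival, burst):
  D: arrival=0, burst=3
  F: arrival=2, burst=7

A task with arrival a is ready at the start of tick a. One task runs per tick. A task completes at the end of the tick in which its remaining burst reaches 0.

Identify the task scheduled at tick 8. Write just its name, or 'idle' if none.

running at tick 8 = F

t=0: queue=[D] q_used=0 → run D
t=1: queue=[D] q_used=1 → run D
t=2: queue=[D,F] q_used=2 → run D
t=3: queue=[F] q_used=0 → run F
t=4: queue=[F] q_used=1 → run F
t=5: queue=[F] q_used=2 → run F
t=6: queue=[F] q_used=3 → run F
t=7: queue=[F] q_used=0 → run F
t=8: queue=[F] q_used=1 → run F
t=9: queue=[F] q_used=2 → run F
t=10: (idle)
t=11: (idle)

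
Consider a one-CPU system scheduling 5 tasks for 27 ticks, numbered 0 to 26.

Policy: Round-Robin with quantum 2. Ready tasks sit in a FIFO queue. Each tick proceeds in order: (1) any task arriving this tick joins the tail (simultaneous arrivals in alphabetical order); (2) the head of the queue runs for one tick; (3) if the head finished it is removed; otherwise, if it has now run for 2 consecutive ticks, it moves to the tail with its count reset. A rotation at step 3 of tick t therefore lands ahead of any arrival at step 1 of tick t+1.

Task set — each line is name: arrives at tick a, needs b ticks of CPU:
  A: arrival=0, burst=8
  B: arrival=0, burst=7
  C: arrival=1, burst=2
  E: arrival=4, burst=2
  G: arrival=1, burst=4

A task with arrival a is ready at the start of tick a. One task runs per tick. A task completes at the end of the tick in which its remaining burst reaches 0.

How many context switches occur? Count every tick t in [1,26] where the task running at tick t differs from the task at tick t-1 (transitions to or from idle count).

t=0: queue=[A,B] q_used=0 → run A
t=1: queue=[A,B,C,G] q_used=1 → run A
t=2: queue=[B,C,G,A] q_used=0 → run B
t=3: queue=[B,C,G,A] q_used=1 → run B
t=4: queue=[C,G,A,B,E] q_used=0 → run C
t=5: queue=[C,G,A,B,E] q_used=1 → run C
t=6: queue=[G,A,B,E] q_used=0 → run G
t=7: queue=[G,A,B,E] q_used=1 → run G
t=8: queue=[A,B,E,G] q_used=0 → run A
t=9: queue=[A,B,E,G] q_used=1 → run A
t=10: queue=[B,E,G,A] q_used=0 → run B
t=11: queue=[B,E,G,A] q_used=1 → run B
t=12: queue=[E,G,A,B] q_used=0 → run E
t=13: queue=[E,G,A,B] q_used=1 → run E
t=14: queue=[G,A,B] q_used=0 → run G
t=15: queue=[G,A,B] q_used=1 → run G
t=16: queue=[A,B] q_used=0 → run A
t=17: queue=[A,B] q_used=1 → run A
t=18: queue=[B,A] q_used=0 → run B
t=19: queue=[B,A] q_used=1 → run B
t=20: queue=[A,B] q_used=0 → run A
t=21: queue=[A,B] q_used=1 → run A
t=22: queue=[B] q_used=0 → run B
t=23: (idle)
t=24: (idle)
t=25: (idle)
t=26: (idle)

context switches = 12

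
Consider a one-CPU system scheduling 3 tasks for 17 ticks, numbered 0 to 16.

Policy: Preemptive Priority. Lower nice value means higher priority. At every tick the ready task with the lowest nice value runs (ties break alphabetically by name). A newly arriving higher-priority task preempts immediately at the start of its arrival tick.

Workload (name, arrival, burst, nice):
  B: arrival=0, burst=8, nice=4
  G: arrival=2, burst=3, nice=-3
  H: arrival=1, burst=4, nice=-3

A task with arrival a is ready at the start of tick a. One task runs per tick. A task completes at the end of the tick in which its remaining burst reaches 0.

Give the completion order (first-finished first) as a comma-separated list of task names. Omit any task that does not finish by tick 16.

t=0: ready={B} → run B
t=1: ready={B,H} → run H
t=2: ready={B,G,H} → run G
t=3: ready={B,G,H} → run G
t=4: ready={B,G,H} → run G
t=5: ready={B,H} → run H
t=6: ready={B,H} → run H
t=7: ready={B,H} → run H
t=8: ready={B} → run B
t=9: ready={B} → run B
t=10: ready={B} → run B
t=11: ready={B} → run B
t=12: ready={B} → run B
t=13: ready={B} → run B
t=14: ready={B} → run B
t=15: (idle)
t=16: (idle)

completion order = G, H, B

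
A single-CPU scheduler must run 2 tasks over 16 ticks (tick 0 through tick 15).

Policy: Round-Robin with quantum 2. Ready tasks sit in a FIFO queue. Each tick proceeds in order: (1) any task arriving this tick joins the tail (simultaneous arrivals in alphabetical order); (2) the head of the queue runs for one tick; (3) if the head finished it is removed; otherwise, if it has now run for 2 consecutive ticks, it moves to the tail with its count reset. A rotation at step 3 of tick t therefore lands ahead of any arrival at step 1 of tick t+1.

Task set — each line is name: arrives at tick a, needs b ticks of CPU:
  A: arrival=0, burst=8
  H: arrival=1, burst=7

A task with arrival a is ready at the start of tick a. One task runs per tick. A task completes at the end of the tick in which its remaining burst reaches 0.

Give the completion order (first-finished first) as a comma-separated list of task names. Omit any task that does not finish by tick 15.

t=0: queue=[A] q_used=0 → run A
t=1: queue=[A,H] q_used=1 → run A
t=2: queue=[H,A] q_used=0 → run H
t=3: queue=[H,A] q_used=1 → run H
t=4: queue=[A,H] q_used=0 → run A
t=5: queue=[A,H] q_used=1 → run A
t=6: queue=[H,A] q_used=0 → run H
t=7: queue=[H,A] q_used=1 → run H
t=8: queue=[A,H] q_used=0 → run A
t=9: queue=[A,H] q_used=1 → run A
t=10: queue=[H,A] q_used=0 → run H
t=11: queue=[H,A] q_used=1 → run H
t=12: queue=[A,H] q_used=0 → run A
t=13: queue=[A,H] q_used=1 → run A
t=14: queue=[H] q_used=0 → run H
t=15: (idle)

completion order = A, H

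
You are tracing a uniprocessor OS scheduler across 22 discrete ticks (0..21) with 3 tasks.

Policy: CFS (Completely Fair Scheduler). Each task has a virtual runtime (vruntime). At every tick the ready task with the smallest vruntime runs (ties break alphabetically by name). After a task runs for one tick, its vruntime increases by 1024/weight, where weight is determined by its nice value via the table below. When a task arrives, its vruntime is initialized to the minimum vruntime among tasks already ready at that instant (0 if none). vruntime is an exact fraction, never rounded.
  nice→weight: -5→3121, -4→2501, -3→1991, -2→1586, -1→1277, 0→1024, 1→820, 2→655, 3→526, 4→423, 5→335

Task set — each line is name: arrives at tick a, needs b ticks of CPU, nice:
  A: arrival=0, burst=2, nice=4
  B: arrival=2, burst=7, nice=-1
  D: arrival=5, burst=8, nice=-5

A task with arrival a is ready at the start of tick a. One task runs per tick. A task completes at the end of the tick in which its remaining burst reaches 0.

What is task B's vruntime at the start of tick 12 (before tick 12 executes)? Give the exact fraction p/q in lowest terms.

vruntime(B, start of tick 12) = 5120/1277

t=0: vr[A=0] → run A
t=1: vr[A=1024/423] → run A
t=2: vr[B=0] → run B
t=3: vr[B=1024/1277] → run B
t=4: vr[B=2048/1277] → run B
t=5: vr[B=3072/1277 D=3072/1277] → run B
t=6: vr[B=4096/1277 D=3072/1277] → run D
t=7: vr[B=4096/1277 D=10895360/3985517] → run D
t=8: vr[B=4096/1277 D=12203008/3985517] → run D
t=9: vr[B=4096/1277 D=13510656/3985517] → run B
t=10: vr[B=5120/1277 D=13510656/3985517] → run D
t=11: vr[B=5120/1277 D=14818304/3985517] → run D
t=12: vr[B=5120/1277 D=16125952/3985517] → run B
t=13: vr[B=6144/1277 D=16125952/3985517] → run D
t=14: vr[B=6144/1277 D=17433600/3985517] → run D
t=15: vr[B=6144/1277 D=18741248/3985517] → run D
t=16: vr[B=6144/1277] → run B
t=17: (idle)
t=18: (idle)
t=19: (idle)
t=20: (idle)
t=21: (idle)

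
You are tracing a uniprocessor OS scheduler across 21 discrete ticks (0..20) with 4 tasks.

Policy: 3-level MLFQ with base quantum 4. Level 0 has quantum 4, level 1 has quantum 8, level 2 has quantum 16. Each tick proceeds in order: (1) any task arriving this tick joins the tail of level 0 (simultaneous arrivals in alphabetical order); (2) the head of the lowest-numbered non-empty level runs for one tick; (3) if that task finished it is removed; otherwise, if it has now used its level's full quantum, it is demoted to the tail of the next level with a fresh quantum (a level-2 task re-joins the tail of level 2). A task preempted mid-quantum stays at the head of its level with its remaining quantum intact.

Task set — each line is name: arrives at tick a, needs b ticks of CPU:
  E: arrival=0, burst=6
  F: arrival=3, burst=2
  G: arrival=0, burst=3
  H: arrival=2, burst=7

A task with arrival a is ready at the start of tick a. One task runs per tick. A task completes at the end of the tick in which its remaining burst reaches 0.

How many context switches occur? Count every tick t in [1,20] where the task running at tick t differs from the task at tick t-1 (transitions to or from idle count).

context switches = 6

t=0: L0/L1/L2 = EG/-/- → run E
t=1: L0/L1/L2 = EG/-/- → run E
t=2: L0/L1/L2 = EGH/-/- → run E
t=3: L0/L1/L2 = EGHF/-/- → run E
t=4: L0/L1/L2 = GHF/E/- → run G
t=5: L0/L1/L2 = GHF/E/- → run G
t=6: L0/L1/L2 = GHF/E/- → run G
t=7: L0/L1/L2 = HF/E/- → run H
t=8: L0/L1/L2 = HF/E/- → run H
t=9: L0/L1/L2 = HF/E/- → run H
t=10: L0/L1/L2 = HF/E/- → run H
t=11: L0/L1/L2 = F/EH/- → run F
t=12: L0/L1/L2 = F/EH/- → run F
t=13: L0/L1/L2 = -/EH/- → run E
t=14: L0/L1/L2 = -/EH/- → run E
t=15: L0/L1/L2 = -/H/- → run H
t=16: L0/L1/L2 = -/H/- → run H
t=17: L0/L1/L2 = -/H/- → run H
t=18: (idle)
t=19: (idle)
t=20: (idle)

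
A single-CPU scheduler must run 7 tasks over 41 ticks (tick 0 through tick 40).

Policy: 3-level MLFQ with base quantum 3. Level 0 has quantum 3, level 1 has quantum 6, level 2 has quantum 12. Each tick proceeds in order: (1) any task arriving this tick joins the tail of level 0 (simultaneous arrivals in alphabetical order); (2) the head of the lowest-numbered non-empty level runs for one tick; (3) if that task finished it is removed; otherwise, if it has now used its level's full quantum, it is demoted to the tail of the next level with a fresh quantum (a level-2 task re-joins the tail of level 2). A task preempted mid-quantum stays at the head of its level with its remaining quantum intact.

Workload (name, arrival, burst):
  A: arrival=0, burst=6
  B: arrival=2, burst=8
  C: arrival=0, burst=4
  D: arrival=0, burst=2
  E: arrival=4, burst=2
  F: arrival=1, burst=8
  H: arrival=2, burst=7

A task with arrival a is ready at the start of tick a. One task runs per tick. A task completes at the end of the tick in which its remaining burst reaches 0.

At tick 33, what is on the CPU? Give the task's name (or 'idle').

t=0: L0/L1/L2 = ACD/-/- → run A
t=1: L0/L1/L2 = ACDF/-/- → run A
t=2: L0/L1/L2 = ACDFBH/-/- → run A
t=3: L0/L1/L2 = CDFBH/A/- → run C
t=4: L0/L1/L2 = CDFBHE/A/- → run C
t=5: L0/L1/L2 = CDFBHE/A/- → run C
t=6: L0/L1/L2 = DFBHE/AC/- → run D
t=7: L0/L1/L2 = DFBHE/AC/- → run D
t=8: L0/L1/L2 = FBHE/AC/- → run F
t=9: L0/L1/L2 = FBHE/AC/- → run F
t=10: L0/L1/L2 = FBHE/AC/- → run F
t=11: L0/L1/L2 = BHE/ACF/- → run B
t=12: L0/L1/L2 = BHE/ACF/- → run B
t=13: L0/L1/L2 = BHE/ACF/- → run B
t=14: L0/L1/L2 = HE/ACFB/- → run H
t=15: L0/L1/L2 = HE/ACFB/- → run H
t=16: L0/L1/L2 = HE/ACFB/- → run H
t=17: L0/L1/L2 = E/ACFBH/- → run E
t=18: L0/L1/L2 = E/ACFBH/- → run E
t=19: L0/L1/L2 = -/ACFBH/- → run A
t=20: L0/L1/L2 = -/ACFBH/- → run A
t=21: L0/L1/L2 = -/ACFBH/- → run A
t=22: L0/L1/L2 = -/CFBH/- → run C
t=23: L0/L1/L2 = -/FBH/- → run F
t=24: L0/L1/L2 = -/FBH/- → run F
t=25: L0/L1/L2 = -/FBH/- → run F
t=26: L0/L1/L2 = -/FBH/- → run F
t=27: L0/L1/L2 = -/FBH/- → run F
t=28: L0/L1/L2 = -/BH/- → run B
t=29: L0/L1/L2 = -/BH/- → run B
t=30: L0/L1/L2 = -/BH/- → run B
t=31: L0/L1/L2 = -/BH/- → run B
t=32: L0/L1/L2 = -/BH/- → run B
t=33: L0/L1/L2 = -/H/- → run H
t=34: L0/L1/L2 = -/H/- → run H
t=35: L0/L1/L2 = -/H/- → run H
t=36: L0/L1/L2 = -/H/- → run H
t=37: (idle)
t=38: (idle)
t=39: (idle)
t=40: (idle)

running at tick 33 = H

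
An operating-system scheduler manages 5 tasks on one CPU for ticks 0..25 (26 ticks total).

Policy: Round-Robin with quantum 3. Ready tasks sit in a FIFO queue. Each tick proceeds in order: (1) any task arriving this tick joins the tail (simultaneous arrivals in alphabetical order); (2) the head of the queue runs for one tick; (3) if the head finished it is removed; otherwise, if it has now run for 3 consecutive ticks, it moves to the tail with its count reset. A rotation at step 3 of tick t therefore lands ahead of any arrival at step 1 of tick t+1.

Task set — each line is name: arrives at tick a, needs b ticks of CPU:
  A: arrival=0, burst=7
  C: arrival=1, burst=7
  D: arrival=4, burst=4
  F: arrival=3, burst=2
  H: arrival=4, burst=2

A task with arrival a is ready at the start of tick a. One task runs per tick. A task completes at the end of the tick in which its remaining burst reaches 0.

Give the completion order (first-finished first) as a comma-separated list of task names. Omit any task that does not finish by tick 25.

completion order = F, H, A, D, C

t=0: queue=[A] q_used=0 → run A
t=1: queue=[A,C] q_used=1 → run A
t=2: queue=[A,C] q_used=2 → run A
t=3: queue=[C,A,F] q_used=0 → run C
t=4: queue=[C,A,F,D,H] q_used=1 → run C
t=5: queue=[C,A,F,D,H] q_used=2 → run C
t=6: queue=[A,F,D,H,C] q_used=0 → run A
t=7: queue=[A,F,D,H,C] q_used=1 → run A
t=8: queue=[A,F,D,H,C] q_used=2 → run A
t=9: queue=[F,D,H,C,A] q_used=0 → run F
t=10: queue=[F,D,H,C,A] q_used=1 → run F
t=11: queue=[D,H,C,A] q_used=0 → run D
t=12: queue=[D,H,C,A] q_used=1 → run D
t=13: queue=[D,H,C,A] q_used=2 → run D
t=14: queue=[H,C,A,D] q_used=0 → run H
t=15: queue=[H,C,A,D] q_used=1 → run H
t=16: queue=[C,A,D] q_used=0 → run C
t=17: queue=[C,A,D] q_used=1 → run C
t=18: queue=[C,A,D] q_used=2 → run C
t=19: queue=[A,D,C] q_used=0 → run A
t=20: queue=[D,C] q_used=0 → run D
t=21: queue=[C] q_used=0 → run C
t=22: (idle)
t=23: (idle)
t=24: (idle)
t=25: (idle)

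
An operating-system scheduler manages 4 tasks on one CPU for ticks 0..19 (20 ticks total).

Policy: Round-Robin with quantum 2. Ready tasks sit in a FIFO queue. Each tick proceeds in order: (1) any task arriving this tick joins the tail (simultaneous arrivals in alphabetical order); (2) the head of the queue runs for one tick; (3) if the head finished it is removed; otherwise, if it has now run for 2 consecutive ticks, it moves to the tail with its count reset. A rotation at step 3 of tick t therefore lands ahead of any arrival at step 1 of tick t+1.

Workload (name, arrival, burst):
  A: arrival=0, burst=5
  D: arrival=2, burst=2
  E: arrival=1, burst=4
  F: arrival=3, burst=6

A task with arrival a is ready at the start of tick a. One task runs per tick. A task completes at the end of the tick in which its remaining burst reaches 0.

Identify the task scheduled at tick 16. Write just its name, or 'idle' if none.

t=0: queue=[A] q_used=0 → run A
t=1: queue=[A,E] q_used=1 → run A
t=2: queue=[E,A,D] q_used=0 → run E
t=3: queue=[E,A,D,F] q_used=1 → run E
t=4: queue=[A,D,F,E] q_used=0 → run A
t=5: queue=[A,D,F,E] q_used=1 → run A
t=6: queue=[D,F,E,A] q_used=0 → run D
t=7: queue=[D,F,E,A] q_used=1 → run D
t=8: queue=[F,E,A] q_used=0 → run F
t=9: queue=[F,E,A] q_used=1 → run F
t=10: queue=[E,A,F] q_used=0 → run E
t=11: queue=[E,A,F] q_used=1 → run E
t=12: queue=[A,F] q_used=0 → run A
t=13: queue=[F] q_used=0 → run F
t=14: queue=[F] q_used=1 → run F
t=15: queue=[F] q_used=0 → run F
t=16: queue=[F] q_used=1 → run F
t=17: (idle)
t=18: (idle)
t=19: (idle)

running at tick 16 = F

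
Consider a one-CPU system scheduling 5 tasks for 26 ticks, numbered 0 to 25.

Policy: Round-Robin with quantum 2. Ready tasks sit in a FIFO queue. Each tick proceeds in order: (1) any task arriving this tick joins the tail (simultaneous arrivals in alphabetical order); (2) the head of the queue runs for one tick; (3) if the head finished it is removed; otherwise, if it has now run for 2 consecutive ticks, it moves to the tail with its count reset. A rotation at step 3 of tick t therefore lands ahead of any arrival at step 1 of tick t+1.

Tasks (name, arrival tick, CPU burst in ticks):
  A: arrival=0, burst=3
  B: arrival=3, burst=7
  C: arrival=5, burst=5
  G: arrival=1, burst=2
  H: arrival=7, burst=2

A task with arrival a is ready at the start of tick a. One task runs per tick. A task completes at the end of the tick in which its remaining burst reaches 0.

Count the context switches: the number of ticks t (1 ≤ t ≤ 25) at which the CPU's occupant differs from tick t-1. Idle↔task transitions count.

context switches = 11

t=0: queue=[A] q_used=0 → run A
t=1: queue=[A,G] q_used=1 → run A
t=2: queue=[G,A] q_used=0 → run G
t=3: queue=[G,A,B] q_used=1 → run G
t=4: queue=[A,B] q_used=0 → run A
t=5: queue=[B,C] q_used=0 → run B
t=6: queue=[B,C] q_used=1 → run B
t=7: queue=[C,B,H] q_used=0 → run C
t=8: queue=[C,B,H] q_used=1 → run C
t=9: queue=[B,H,C] q_used=0 → run B
t=10: queue=[B,H,C] q_used=1 → run B
t=11: queue=[H,C,B] q_used=0 → run H
t=12: queue=[H,C,B] q_used=1 → run H
t=13: queue=[C,B] q_used=0 → run C
t=14: queue=[C,B] q_used=1 → run C
t=15: queue=[B,C] q_used=0 → run B
t=16: queue=[B,C] q_used=1 → run B
t=17: queue=[C,B] q_used=0 → run C
t=18: queue=[B] q_used=0 → run B
t=19: (idle)
t=20: (idle)
t=21: (idle)
t=22: (idle)
t=23: (idle)
t=24: (idle)
t=25: (idle)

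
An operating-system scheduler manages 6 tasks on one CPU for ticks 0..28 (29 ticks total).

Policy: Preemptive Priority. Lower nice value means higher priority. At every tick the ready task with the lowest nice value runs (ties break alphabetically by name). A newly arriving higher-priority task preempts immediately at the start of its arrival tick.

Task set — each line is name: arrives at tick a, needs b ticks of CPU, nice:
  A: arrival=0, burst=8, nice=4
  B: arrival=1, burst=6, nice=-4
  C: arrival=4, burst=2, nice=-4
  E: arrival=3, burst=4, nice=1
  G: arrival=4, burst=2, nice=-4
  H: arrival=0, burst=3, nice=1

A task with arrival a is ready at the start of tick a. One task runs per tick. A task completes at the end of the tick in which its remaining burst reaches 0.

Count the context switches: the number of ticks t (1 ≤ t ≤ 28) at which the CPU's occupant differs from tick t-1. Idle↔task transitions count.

context switches = 7

t=0: ready={A,H} → run H
t=1: ready={A,B,H} → run B
t=2: ready={A,B,H} → run B
t=3: ready={A,B,E,H} → run B
t=4: ready={A,B,C,E,G,H} → run B
t=5: ready={A,B,C,E,G,H} → run B
t=6: ready={A,B,C,E,G,H} → run B
t=7: ready={A,C,E,G,H} → run C
t=8: ready={A,C,E,G,H} → run C
t=9: ready={A,E,G,H} → run G
t=10: ready={A,E,G,H} → run G
t=11: ready={A,E,H} → run E
t=12: ready={A,E,H} → run E
t=13: ready={A,E,H} → run E
t=14: ready={A,E,H} → run E
t=15: ready={A,H} → run H
t=16: ready={A,H} → run H
t=17: ready={A} → run A
t=18: ready={A} → run A
t=19: ready={A} → run A
t=20: ready={A} → run A
t=21: ready={A} → run A
t=22: ready={A} → run A
t=23: ready={A} → run A
t=24: ready={A} → run A
t=25: (idle)
t=26: (idle)
t=27: (idle)
t=28: (idle)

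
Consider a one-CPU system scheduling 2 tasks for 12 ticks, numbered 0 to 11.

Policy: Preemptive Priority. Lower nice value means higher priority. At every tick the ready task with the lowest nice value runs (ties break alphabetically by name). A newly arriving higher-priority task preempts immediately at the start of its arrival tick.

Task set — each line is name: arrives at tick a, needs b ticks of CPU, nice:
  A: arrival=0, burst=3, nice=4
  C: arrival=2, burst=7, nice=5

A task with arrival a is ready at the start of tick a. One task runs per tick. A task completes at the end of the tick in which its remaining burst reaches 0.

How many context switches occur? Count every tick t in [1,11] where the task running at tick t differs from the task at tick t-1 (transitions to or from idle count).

t=0: ready={A} → run A
t=1: ready={A} → run A
t=2: ready={A,C} → run A
t=3: ready={C} → run C
t=4: ready={C} → run C
t=5: ready={C} → run C
t=6: ready={C} → run C
t=7: ready={C} → run C
t=8: ready={C} → run C
t=9: ready={C} → run C
t=10: (idle)
t=11: (idle)

context switches = 2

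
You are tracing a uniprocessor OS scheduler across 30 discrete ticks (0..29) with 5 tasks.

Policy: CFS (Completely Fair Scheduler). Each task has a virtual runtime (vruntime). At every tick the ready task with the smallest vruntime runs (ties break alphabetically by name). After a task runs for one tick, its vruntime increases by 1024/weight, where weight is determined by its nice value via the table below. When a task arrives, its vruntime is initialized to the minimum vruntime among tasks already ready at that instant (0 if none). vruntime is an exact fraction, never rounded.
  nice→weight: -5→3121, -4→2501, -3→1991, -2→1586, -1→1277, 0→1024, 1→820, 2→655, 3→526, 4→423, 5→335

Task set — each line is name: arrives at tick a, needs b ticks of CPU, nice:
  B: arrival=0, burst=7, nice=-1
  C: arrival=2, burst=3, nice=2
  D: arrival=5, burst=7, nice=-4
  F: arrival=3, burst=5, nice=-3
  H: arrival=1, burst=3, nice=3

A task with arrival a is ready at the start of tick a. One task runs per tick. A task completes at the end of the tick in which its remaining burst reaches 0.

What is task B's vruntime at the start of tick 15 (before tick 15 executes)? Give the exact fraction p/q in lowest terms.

vruntime(B, start of tick 15) = 4096/1277

t=0: vr[B=0] → run B
t=1: vr[B=1024/1277 H=1024/1277] → run B
t=2: vr[B=2048/1277 C=1024/1277 H=1024/1277] → run C
t=3: vr[B=2048/1277 C=1978368/836435 F=1024/1277 H=1024/1277] → run F
t=4: vr[B=2048/1277 C=1978368/836435 F=3346432/2542507 H=1024/1277] → run H
t=5: vr[B=2048/1277 C=1978368/836435 D=3346432/2542507 F=3346432/2542507 H=923136/335851] → run D
t=6: vr[B=2048/1277 C=1978368/836435 D=10972953600/6358810007 F=3346432/2542507 H=923136/335851] → run F
t=7: vr[B=2048/1277 C=1978368/836435 D=10972953600/6358810007 F=4654080/2542507 H=923136/335851] → run B
t=8: vr[B=3072/1277 C=1978368/836435 D=10972953600/6358810007 F=4654080/2542507 H=923136/335851] → run D
t=9: vr[B=3072/1277 C=1978368/836435 D=13576480768/6358810007 F=4654080/2542507 H=923136/335851] → run F
t=10: vr[B=3072/1277 C=1978368/836435 D=13576480768/6358810007 F=5961728/2542507 H=923136/335851] → run D
t=11: vr[B=3072/1277 C=1978368/836435 D=16180007936/6358810007 F=5961728/2542507 H=923136/335851] → run F
t=12: vr[B=3072/1277 C=1978368/836435 D=16180007936/6358810007 F=7269376/2542507 H=923136/335851] → run C
t=13: vr[B=3072/1277 C=3286016/836435 D=16180007936/6358810007 F=7269376/2542507 H=923136/335851] → run B
t=14: vr[B=4096/1277 C=3286016/836435 D=16180007936/6358810007 F=7269376/2542507 H=923136/335851] → run D
t=15: vr[B=4096/1277 C=3286016/836435 D=18783535104/6358810007 F=7269376/2542507 H=923136/335851] → run H
t=16: vr[B=4096/1277 C=3286016/836435 D=18783535104/6358810007 F=7269376/2542507 H=1576960/335851] → run F
t=17: vr[B=4096/1277 C=3286016/836435 D=18783535104/6358810007 H=1576960/335851] → run D
t=18: vr[B=4096/1277 C=3286016/836435 D=21387062272/6358810007 H=1576960/335851] → run B
t=19: vr[B=5120/1277 C=3286016/836435 D=21387062272/6358810007 H=1576960/335851] → run D
t=20: vr[B=5120/1277 C=3286016/836435 D=23990589440/6358810007 H=1576960/335851] → run D
t=21: vr[B=5120/1277 C=3286016/836435 H=1576960/335851] → run C
t=22: vr[B=5120/1277 H=1576960/335851] → run B
t=23: vr[B=6144/1277 H=1576960/335851] → run H
t=24: vr[B=6144/1277] → run B
t=25: (idle)
t=26: (idle)
t=27: (idle)
t=28: (idle)
t=29: (idle)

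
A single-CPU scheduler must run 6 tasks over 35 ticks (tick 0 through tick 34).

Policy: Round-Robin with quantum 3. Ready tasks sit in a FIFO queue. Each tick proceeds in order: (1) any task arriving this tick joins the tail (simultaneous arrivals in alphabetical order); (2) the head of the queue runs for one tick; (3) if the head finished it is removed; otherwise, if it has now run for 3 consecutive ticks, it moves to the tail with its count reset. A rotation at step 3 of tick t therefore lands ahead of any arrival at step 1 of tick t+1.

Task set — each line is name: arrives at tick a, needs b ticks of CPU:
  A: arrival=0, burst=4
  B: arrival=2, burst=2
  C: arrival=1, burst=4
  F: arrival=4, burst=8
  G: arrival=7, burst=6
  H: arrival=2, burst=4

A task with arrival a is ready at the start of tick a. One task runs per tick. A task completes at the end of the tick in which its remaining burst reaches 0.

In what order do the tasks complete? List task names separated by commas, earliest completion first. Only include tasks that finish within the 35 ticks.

t=0: queue=[A] q_used=0 → run A
t=1: queue=[A,C] q_used=1 → run A
t=2: queue=[A,C,B,H] q_used=2 → run A
t=3: queue=[C,B,H,A] q_used=0 → run C
t=4: queue=[C,B,H,A,F] q_used=1 → run C
t=5: queue=[C,B,H,A,F] q_used=2 → run C
t=6: queue=[B,H,A,F,C] q_used=0 → run B
t=7: queue=[B,H,A,F,C,G] q_used=1 → run B
t=8: queue=[H,A,F,C,G] q_used=0 → run H
t=9: queue=[H,A,F,C,G] q_used=1 → run H
t=10: queue=[H,A,F,C,G] q_used=2 → run H
t=11: queue=[A,F,C,G,H] q_used=0 → run A
t=12: queue=[F,C,G,H] q_used=0 → run F
t=13: queue=[F,C,G,H] q_used=1 → run F
t=14: queue=[F,C,G,H] q_used=2 → run F
t=15: queue=[C,G,H,F] q_used=0 → run C
t=16: queue=[G,H,F] q_used=0 → run G
t=17: queue=[G,H,F] q_used=1 → run G
t=18: queue=[G,H,F] q_used=2 → run G
t=19: queue=[H,F,G] q_used=0 → run H
t=20: queue=[F,G] q_used=0 → run F
t=21: queue=[F,G] q_used=1 → run F
t=22: queue=[F,G] q_used=2 → run F
t=23: queue=[G,F] q_used=0 → run G
t=24: queue=[G,F] q_used=1 → run G
t=25: queue=[G,F] q_used=2 → run G
t=26: queue=[F] q_used=0 → run F
t=27: queue=[F] q_used=1 → run F
t=28: (idle)
t=29: (idle)
t=30: (idle)
t=31: (idle)
t=32: (idle)
t=33: (idle)
t=34: (idle)

completion order = B, A, C, H, G, F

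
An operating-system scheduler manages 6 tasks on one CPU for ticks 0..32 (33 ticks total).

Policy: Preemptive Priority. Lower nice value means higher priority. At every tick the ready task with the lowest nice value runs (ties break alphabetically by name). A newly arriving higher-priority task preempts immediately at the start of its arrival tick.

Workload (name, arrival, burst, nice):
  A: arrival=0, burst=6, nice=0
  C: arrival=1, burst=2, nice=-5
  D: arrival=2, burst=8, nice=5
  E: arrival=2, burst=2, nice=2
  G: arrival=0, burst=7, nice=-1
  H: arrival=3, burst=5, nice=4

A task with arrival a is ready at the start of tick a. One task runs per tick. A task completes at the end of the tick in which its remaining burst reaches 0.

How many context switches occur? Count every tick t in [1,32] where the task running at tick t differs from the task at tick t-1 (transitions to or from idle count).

t=0: ready={A,G} → run G
t=1: ready={A,C,G} → run C
t=2: ready={A,C,D,E,G} → run C
t=3: ready={A,D,E,G,H} → run G
t=4: ready={A,D,E,G,H} → run G
t=5: ready={A,D,E,G,H} → run G
t=6: ready={A,D,E,G,H} → run G
t=7: ready={A,D,E,G,H} → run G
t=8: ready={A,D,E,G,H} → run G
t=9: ready={A,D,E,H} → run A
t=10: ready={A,D,E,H} → run A
t=11: ready={A,D,E,H} → run A
t=12: ready={A,D,E,H} → run A
t=13: ready={A,D,E,H} → run A
t=14: ready={A,D,E,H} → run A
t=15: ready={D,E,H} → run E
t=16: ready={D,E,H} → run E
t=17: ready={D,H} → run H
t=18: ready={D,H} → run H
t=19: ready={D,H} → run H
t=20: ready={D,H} → run H
t=21: ready={D,H} → run H
t=22: ready={D} → run D
t=23: ready={D} → run D
t=24: ready={D} → run D
t=25: ready={D} → run D
t=26: ready={D} → run D
t=27: ready={D} → run D
t=28: ready={D} → run D
t=29: ready={D} → run D
t=30: (idle)
t=31: (idle)
t=32: (idle)

context switches = 7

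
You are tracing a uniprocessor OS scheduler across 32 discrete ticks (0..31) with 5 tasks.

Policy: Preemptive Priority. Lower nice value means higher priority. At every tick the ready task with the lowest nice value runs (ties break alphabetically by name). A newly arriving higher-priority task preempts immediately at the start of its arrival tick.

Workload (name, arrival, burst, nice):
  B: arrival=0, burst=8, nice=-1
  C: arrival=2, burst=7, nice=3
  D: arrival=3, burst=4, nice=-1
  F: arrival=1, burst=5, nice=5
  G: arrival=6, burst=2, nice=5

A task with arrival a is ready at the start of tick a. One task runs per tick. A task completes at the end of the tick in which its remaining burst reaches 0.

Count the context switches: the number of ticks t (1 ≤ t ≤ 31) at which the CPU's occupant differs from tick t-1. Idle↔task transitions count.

context switches = 5

t=0: ready={B} → run B
t=1: ready={B,F} → run B
t=2: ready={B,C,F} → run B
t=3: ready={B,C,D,F} → run B
t=4: ready={B,C,D,F} → run B
t=5: ready={B,C,D,F} → run B
t=6: ready={B,C,D,F,G} → run B
t=7: ready={B,C,D,F,G} → run B
t=8: ready={C,D,F,G} → run D
t=9: ready={C,D,F,G} → run D
t=10: ready={C,D,F,G} → run D
t=11: ready={C,D,F,G} → run D
t=12: ready={C,F,G} → run C
t=13: ready={C,F,G} → run C
t=14: ready={C,F,G} → run C
t=15: ready={C,F,G} → run C
t=16: ready={C,F,G} → run C
t=17: ready={C,F,G} → run C
t=18: ready={C,F,G} → run C
t=19: ready={F,G} → run F
t=20: ready={F,G} → run F
t=21: ready={F,G} → run F
t=22: ready={F,G} → run F
t=23: ready={F,G} → run F
t=24: ready={G} → run G
t=25: ready={G} → run G
t=26: (idle)
t=27: (idle)
t=28: (idle)
t=29: (idle)
t=30: (idle)
t=31: (idle)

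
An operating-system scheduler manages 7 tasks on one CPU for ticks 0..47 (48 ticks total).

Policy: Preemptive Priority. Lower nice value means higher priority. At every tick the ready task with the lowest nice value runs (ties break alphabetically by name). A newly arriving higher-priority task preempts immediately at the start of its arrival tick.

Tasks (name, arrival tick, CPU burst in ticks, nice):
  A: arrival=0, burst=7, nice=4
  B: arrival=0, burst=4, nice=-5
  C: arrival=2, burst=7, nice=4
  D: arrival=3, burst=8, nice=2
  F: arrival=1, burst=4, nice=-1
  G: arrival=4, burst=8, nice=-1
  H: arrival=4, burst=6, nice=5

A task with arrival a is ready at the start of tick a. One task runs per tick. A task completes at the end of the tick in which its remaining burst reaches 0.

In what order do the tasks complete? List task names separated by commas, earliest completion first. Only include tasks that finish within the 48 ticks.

completion order = B, F, G, D, A, C, H

t=0: ready={A,B} → run B
t=1: ready={A,B,F} → run B
t=2: ready={A,B,C,F} → run B
t=3: ready={A,B,C,D,F} → run B
t=4: ready={A,C,D,F,G,H} → run F
t=5: ready={A,C,D,F,G,H} → run F
t=6: ready={A,C,D,F,G,H} → run F
t=7: ready={A,C,D,F,G,H} → run F
t=8: ready={A,C,D,G,H} → run G
t=9: ready={A,C,D,G,H} → run G
t=10: ready={A,C,D,G,H} → run G
t=11: ready={A,C,D,G,H} → run G
t=12: ready={A,C,D,G,H} → run G
t=13: ready={A,C,D,G,H} → run G
t=14: ready={A,C,D,G,H} → run G
t=15: ready={A,C,D,G,H} → run G
t=16: ready={A,C,D,H} → run D
t=17: ready={A,C,D,H} → run D
t=18: ready={A,C,D,H} → run D
t=19: ready={A,C,D,H} → run D
t=20: ready={A,C,D,H} → run D
t=21: ready={A,C,D,H} → run D
t=22: ready={A,C,D,H} → run D
t=23: ready={A,C,D,H} → run D
t=24: ready={A,C,H} → run A
t=25: ready={A,C,H} → run A
t=26: ready={A,C,H} → run A
t=27: ready={A,C,H} → run A
t=28: ready={A,C,H} → run A
t=29: ready={A,C,H} → run A
t=30: ready={A,C,H} → run A
t=31: ready={C,H} → run C
t=32: ready={C,H} → run C
t=33: ready={C,H} → run C
t=34: ready={C,H} → run C
t=35: ready={C,H} → run C
t=36: ready={C,H} → run C
t=37: ready={C,H} → run C
t=38: ready={H} → run H
t=39: ready={H} → run H
t=40: ready={H} → run H
t=41: ready={H} → run H
t=42: ready={H} → run H
t=43: ready={H} → run H
t=44: (idle)
t=45: (idle)
t=46: (idle)
t=47: (idle)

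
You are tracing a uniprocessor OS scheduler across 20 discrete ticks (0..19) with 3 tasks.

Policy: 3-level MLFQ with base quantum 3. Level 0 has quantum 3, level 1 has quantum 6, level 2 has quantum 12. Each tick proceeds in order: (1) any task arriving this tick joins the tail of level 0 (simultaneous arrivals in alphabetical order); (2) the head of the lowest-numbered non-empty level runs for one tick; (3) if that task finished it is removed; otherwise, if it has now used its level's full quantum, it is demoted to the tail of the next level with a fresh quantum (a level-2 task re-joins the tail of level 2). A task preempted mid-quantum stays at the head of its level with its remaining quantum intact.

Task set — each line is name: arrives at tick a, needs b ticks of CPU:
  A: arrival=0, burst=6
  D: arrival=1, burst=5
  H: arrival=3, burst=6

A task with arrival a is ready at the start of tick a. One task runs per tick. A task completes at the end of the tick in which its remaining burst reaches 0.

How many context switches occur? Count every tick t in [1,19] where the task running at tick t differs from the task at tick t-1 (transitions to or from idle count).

context switches = 6

t=0: L0/L1/L2 = A/-/- → run A
t=1: L0/L1/L2 = AD/-/- → run A
t=2: L0/L1/L2 = AD/-/- → run A
t=3: L0/L1/L2 = DH/A/- → run D
t=4: L0/L1/L2 = DH/A/- → run D
t=5: L0/L1/L2 = DH/A/- → run D
t=6: L0/L1/L2 = H/AD/- → run H
t=7: L0/L1/L2 = H/AD/- → run H
t=8: L0/L1/L2 = H/AD/- → run H
t=9: L0/L1/L2 = -/ADH/- → run A
t=10: L0/L1/L2 = -/ADH/- → run A
t=11: L0/L1/L2 = -/ADH/- → run A
t=12: L0/L1/L2 = -/DH/- → run D
t=13: L0/L1/L2 = -/DH/- → run D
t=14: L0/L1/L2 = -/H/- → run H
t=15: L0/L1/L2 = -/H/- → run H
t=16: L0/L1/L2 = -/H/- → run H
t=17: (idle)
t=18: (idle)
t=19: (idle)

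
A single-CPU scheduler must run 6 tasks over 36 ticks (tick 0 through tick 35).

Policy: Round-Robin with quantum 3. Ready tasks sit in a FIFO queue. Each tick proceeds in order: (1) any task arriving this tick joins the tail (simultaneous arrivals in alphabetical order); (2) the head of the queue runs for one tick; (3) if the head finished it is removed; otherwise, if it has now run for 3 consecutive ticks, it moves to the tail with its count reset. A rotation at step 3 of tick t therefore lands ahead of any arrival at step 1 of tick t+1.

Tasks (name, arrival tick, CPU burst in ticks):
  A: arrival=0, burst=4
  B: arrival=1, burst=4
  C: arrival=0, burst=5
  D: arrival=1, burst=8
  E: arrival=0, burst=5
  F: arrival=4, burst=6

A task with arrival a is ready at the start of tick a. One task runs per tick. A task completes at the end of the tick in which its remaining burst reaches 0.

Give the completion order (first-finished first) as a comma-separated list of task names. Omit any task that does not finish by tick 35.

t=0: queue=[A,C,E] q_used=0 → run A
t=1: queue=[A,C,E,B,D] q_used=1 → run A
t=2: queue=[A,C,E,B,D] q_used=2 → run A
t=3: queue=[C,E,B,D,A] q_used=0 → run C
t=4: queue=[C,E,B,D,A,F] q_used=1 → run C
t=5: queue=[C,E,B,D,A,F] q_used=2 → run C
t=6: queue=[E,B,D,A,F,C] q_used=0 → run E
t=7: queue=[E,B,D,A,F,C] q_used=1 → run E
t=8: queue=[E,B,D,A,F,C] q_used=2 → run E
t=9: queue=[B,D,A,F,C,E] q_used=0 → run B
t=10: queue=[B,D,A,F,C,E] q_used=1 → run B
t=11: queue=[B,D,A,F,C,E] q_used=2 → run B
t=12: queue=[D,A,F,C,E,B] q_used=0 → run D
t=13: queue=[D,A,F,C,E,B] q_used=1 → run D
t=14: queue=[D,A,F,C,E,B] q_used=2 → run D
t=15: queue=[A,F,C,E,B,D] q_used=0 → run A
t=16: queue=[F,C,E,B,D] q_used=0 → run F
t=17: queue=[F,C,E,B,D] q_used=1 → run F
t=18: queue=[F,C,E,B,D] q_used=2 → run F
t=19: queue=[C,E,B,D,F] q_used=0 → run C
t=20: queue=[C,E,B,D,F] q_used=1 → run C
t=21: queue=[E,B,D,F] q_used=0 → run E
t=22: queue=[E,B,D,F] q_used=1 → run E
t=23: queue=[B,D,F] q_used=0 → run B
t=24: queue=[D,F] q_used=0 → run D
t=25: queue=[D,F] q_used=1 → run D
t=26: queue=[D,F] q_used=2 → run D
t=27: queue=[F,D] q_used=0 → run F
t=28: queue=[F,D] q_used=1 → run F
t=29: queue=[F,D] q_used=2 → run F
t=30: queue=[D] q_used=0 → run D
t=31: queue=[D] q_used=1 → run D
t=32: (idle)
t=33: (idle)
t=34: (idle)
t=35: (idle)

completion order = A, C, E, B, F, D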